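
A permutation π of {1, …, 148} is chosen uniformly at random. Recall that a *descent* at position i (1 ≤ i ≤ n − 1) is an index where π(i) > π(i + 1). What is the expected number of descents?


Write X = Σ X_I over i = 1, …, 147, with X_I the indicator of one descent.
There are 147 indicators.
For each fixed i, the pair (π(i), π(i+1)) is a uniformly random ordered pair of distinct values from {1, …, 148}; by symmetry P[π(i) > π(i+1)] = 1/2.
By linearity: E[X] = 147 · (1/2) = (148 − 1) · (1/2) = 147/2 ≈ 73.50000.

E[X] = 147/2 = 73.50000.


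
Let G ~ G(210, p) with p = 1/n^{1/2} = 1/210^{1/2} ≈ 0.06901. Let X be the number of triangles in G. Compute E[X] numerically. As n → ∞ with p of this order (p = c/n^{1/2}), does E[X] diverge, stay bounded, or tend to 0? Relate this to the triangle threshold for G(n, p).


Number of potential triangles: C(210, 3) = 1521520.
Each occurs with probability p³ ≈ (0.06901)³ ≈ 3.286026e-04.
By linearity: E[X] = C(210, 3)·p³ ≈ 1521520 · 3.286026e-04 ≈ 499.9755.
Since α = 1/2 < 1, p = c/n^{1/2} ≫ 1/n is above the triangle threshold p ~ 1/n. Asymptotically E[X] ~ (c³/6)·n^{3(1−α)} = (1³/6)·n^{1.5} → ∞; triangles are abundant w.h.p.

E[X] ≈ 499.9755; in regime p = Θ(1/n^{1/2}) E[X] diverges (above the triangle threshold p ~ 1/n).


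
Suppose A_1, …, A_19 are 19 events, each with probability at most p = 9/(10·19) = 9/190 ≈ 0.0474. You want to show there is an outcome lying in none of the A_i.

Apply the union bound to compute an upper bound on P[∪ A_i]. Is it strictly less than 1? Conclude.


Union bound: P[∪_{i=1}^{19} A_i] ≤ Σ_i P[A_i] ≤ 19·p = 19·(9/190) = 9/10.
Numerically: 9/10 ≈ 0.9000.
Is 9/10 < 1? YES.
Since P[∪ A_i] ≤ 9/10 < 1, the complement has P[∩ A_i^c] ≥ 1 − 9/10 = 1/10 > 0, so some outcome avoids every A_i.

19·p = 9/10 ≈ 0.9000; existence CERTIFIED by the union bound.


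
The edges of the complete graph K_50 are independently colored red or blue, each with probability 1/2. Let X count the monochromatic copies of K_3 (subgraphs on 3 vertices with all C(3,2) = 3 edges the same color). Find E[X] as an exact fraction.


Let X = Σ_S X_S over the C(50, 3) = 19600 subsets S of size 3, where X_S = 1 if the K_3 on S is monochromatic.
For a fixed S, the K_3 on S has C(3, 2) = 3 edges. P[all 3 edges red] = (1/2)^3, and likewise for blue, so P[monochromatic] = 2·(1/2)^3 = 2^{1 − 3} = 1/4.
Summing: E[X] = C(50, 3) · 2^{1 − 3} = 19600 · 1/4 = 4900.
Numerically: E[X] ≈ 4900.000.

E[X] = C(50,3)·2^(1−C(3,2)) = 4900 ≈ 4900.000.


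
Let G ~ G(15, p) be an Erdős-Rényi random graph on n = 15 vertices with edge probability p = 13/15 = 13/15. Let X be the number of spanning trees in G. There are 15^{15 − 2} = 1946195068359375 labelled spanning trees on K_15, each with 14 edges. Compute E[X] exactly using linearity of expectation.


K_15 has 15^{15 − 2} = 1946195068359375 labelled spanning trees.
For each such spanning tree H, let X_H = 1 if all 14 edges of H are present in G. Then P[X_H = 1] = p^{14} = (13/15)^{14} = 3937376385699289/29192926025390625.
By linearity: E[X] = Σ_H E[X_H] = 1946195068359375 · p^{14} = 1946195068359375 · 3937376385699289/29192926025390625 = 3937376385699289/15.
Numerically: E[X] ≈ 2.62e+14.

E[X] = 1946195068359375 · (13/15)^{14} = 3937376385699289/15 ≈ 2.62e+14.


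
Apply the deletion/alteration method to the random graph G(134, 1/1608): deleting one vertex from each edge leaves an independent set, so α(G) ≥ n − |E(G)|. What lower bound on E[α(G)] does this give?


E[|E(G)|] = C(134, 2)·p = 8911 · (1/1608) = 133/24.
E[α(G)] ≥ n − E[|E(G)|] = 134 − 133/24 = 3083/24.
Numerically: ≈ 128.458.
(This is only a lower bound; the true E[α(G)] may be larger.)

E[α(G)] ≥ 3083/24 ≈ 128.458.


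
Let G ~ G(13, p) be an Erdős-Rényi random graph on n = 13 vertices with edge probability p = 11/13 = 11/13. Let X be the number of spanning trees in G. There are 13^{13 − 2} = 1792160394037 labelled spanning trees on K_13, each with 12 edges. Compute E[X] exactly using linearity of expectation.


K_13 has 13^{13 − 2} = 1792160394037 labelled spanning trees.
For each such spanning tree H, let X_H = 1 if all 12 edges of H are present in G. Then P[X_H = 1] = p^{12} = (11/13)^{12} = 3138428376721/23298085122481.
By linearity of expectation: E[X] = Σ_H E[X_H] = 1792160394037 · p^{12} = 1792160394037 · 3138428376721/23298085122481 = 3138428376721/13.
Numerically: E[X] ≈ 2.4142e+11.

E[X] = 1792160394037 · (11/13)^{12} = 3138428376721/13 ≈ 2.4142e+11.


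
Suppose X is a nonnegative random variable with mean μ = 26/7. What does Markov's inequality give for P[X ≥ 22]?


μ = E[X] = 26/7, a = 22.
Markov: P[X ≥ 22] ≤ μ/a = (26/7)/22 = 13/77.
Numerically: ≈ 0.169.
(Since a = 22 > μ = 3.714, the bound 13/77 is < 1 and informative.)

P[X ≥ 22] ≤ 13/77 ≈ 0.169.


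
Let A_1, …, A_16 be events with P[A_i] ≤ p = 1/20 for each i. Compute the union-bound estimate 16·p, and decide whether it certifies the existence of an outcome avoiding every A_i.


Union bound: P[∪_{i=1}^{16} A_i] ≤ Σ_i P[A_i] ≤ 16·p = 16·(1/20) = 4/5.
Numerically: 4/5 ≈ 0.8000.
Is 4/5 < 1? YES.
Since P[∪ A_i] ≤ 4/5 < 1, the complement has P[∩ A_i^c] ≥ 1 − 4/5 = 1/5 > 0, so some outcome avoids every A_i.

16·p = 4/5 ≈ 0.8000; existence CERTIFIED by the union bound.


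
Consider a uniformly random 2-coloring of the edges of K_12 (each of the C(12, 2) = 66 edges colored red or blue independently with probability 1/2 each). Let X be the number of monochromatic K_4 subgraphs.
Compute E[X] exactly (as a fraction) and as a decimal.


Let X = Σ_S X_S over the C(12, 4) = 495 subsets S of size 4, where X_S = 1 if the K_4 on S is monochromatic.
For a fixed S, the K_4 on S has C(4, 2) = 6 edges. P[all 6 edges red] = (1/2)^6, and likewise for blue, so P[monochromatic] = 2·(1/2)^6 = 2^{1 − 6} = 1/32.
Summing: E[X] = C(12, 4) · 2^{1 − 6} = 495 · 1/32 = 495/32.
Numerically: E[X] ≈ 15.468750.

E[X] = C(12,4)·2^(1−C(4,2)) = 495/32 ≈ 15.468750.


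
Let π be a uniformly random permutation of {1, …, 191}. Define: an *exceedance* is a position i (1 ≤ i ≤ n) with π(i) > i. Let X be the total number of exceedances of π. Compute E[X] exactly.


Write X = Σ_{i=1}^{191} X_i, where X_i = 1_{π(i) > i}.
For each fixed i, π(i) is uniform over {1, …, 191} (marginal of a uniform permutation), so P[π(i) > i] = (n − i)/n. Summing: Σ_{i=1}^{191} (n − i)/n = (0 + 1 + … + 190)/191 = 191(191 − 1)/(2·191) = (191 − 1)/2.
Hence E[X] = Σ_{i=1}^{191} (191 − i)/191 = 95 ≈ 95.000.

E[X] = 95 = 95.000.


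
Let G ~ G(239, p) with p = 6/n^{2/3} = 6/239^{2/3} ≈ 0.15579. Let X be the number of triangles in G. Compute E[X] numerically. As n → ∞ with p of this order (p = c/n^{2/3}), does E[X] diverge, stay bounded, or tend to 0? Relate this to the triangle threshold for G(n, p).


Number of potential triangles: C(239, 3) = 2246839.
Each occurs with probability p³ ≈ (0.15579)³ ≈ 3.7814464e-03.
By linearity: E[X] = C(239, 3)·p³ ≈ 2246839 · 3.7814464e-03 ≈ 8496.30126.
Since α = 2/3 < 1, p = c/n^{2/3} ≫ 1/n is above the triangle threshold p ~ 1/n. Asymptotically E[X] ~ (c³/6)·n^{3(1−α)} = (6³/6)·n^{1} → ∞; triangles are abundant w.h.p.

E[X] ≈ 8496.30126; in regime p = Θ(1/n^{2/3}) E[X] diverges (above the triangle threshold p ~ 1/n).


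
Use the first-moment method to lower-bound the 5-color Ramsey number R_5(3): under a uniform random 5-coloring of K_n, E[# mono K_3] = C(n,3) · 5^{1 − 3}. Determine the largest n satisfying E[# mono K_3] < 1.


We need C(n, 3) · 5^{1 − 3} < 1, i.e. C(n, 3) < 5^{3 − 1} = 25.
Check values of n near the boundary:
  n = 3: C(3, 3) = 1; 1 < 25? YES
  n = 4: C(4, 3) = 4; 4 < 25? YES
  n = 5: C(5, 3) = 10; 10 < 25? YES
  n = 6: C(6, 3) = 20; 20 < 25? YES
  n = 7: C(7, 3) = 35; 35 < 25? NO
The largest n with C(n, 3) < 25 is n = 6 (where E[X] = 4/5 ≈ 0.800000). Hence R_5(3) > 6, i.e. R_5(3) ≥ 7.

Largest n = 6; hence R_5(3) > 6.


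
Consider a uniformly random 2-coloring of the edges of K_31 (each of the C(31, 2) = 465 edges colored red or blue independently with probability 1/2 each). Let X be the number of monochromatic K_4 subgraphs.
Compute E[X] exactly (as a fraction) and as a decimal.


Let X = Σ_S X_S over the C(31, 4) = 31465 subsets S of size 4, where X_S = 1 if the K_4 on S is monochromatic.
For a fixed S, the K_4 on S has C(4, 2) = 6 edges. P[all 6 edges red] = (1/2)^6, and likewise for blue, so P[monochromatic] = 2·(1/2)^6 = 2^{1 − 6} = 1/32.
By linearity: E[X] = C(31, 4) · 2^{1 − 6} = 31465 · 1/32 = 31465/32.
Numerically: E[X] ≈ 983.281.

E[X] = C(31,4)·2^(1−C(4,2)) = 31465/32 ≈ 983.281.


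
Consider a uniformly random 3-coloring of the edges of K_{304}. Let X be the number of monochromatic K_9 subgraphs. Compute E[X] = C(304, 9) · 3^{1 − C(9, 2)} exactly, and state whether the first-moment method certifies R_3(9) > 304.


E[X] = C(304, 9) · 3^{1 − 36} = 54222992899492560 · 3^{−35} = 54222992899492560/50031545098999707.
As a reduced fraction: E[X] = 18074330966497520/16677181699666569 ≈ 1.08378.
Is E[X] < 1? NO.
Since E[X] ≥ 1, the first-moment bound is inconclusive at n = 304; it does NOT by itself certify R_3(9) > 304.

E[X] = 18074330966497520/16677181699666569 ≈ 1.08378; E[X] ≥ 1; first-moment method inconclusive here.


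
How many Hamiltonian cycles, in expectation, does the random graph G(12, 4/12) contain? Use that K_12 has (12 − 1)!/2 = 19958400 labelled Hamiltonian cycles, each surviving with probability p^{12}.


K_12 has (12 − 1)!/2 = 19958400 labelled Hamiltonian cycles.
For each such Hamiltonian cycle H, let X_H = 1 if all 12 edges of H are present in G. Then P[X_H = 1] = p^{12} = (1/3)^{12} = 1/531441.
By linearity of expectation: E[X] = Σ_H E[X_H] = 19958400 · p^{12} = 19958400 · 1/531441 = 246400/6561.
Numerically: E[X] ≈ 37.6.

E[X] = 19958400 · (1/3)^{12} = 246400/6561 ≈ 37.6.


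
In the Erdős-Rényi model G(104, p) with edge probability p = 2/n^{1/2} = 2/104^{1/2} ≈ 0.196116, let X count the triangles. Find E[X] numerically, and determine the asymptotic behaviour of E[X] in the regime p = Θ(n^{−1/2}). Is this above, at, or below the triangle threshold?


Number of potential triangles: C(104, 3) = 182104.
Each occurs with probability p³ ≈ (0.196116)³ ≈ 7.54292827e-03.
By linearity: E[X] = C(104, 3)·p³ ≈ 182104 · 7.54292827e-03 ≈ 1373.597411.
Since α = 1/2 < 1, p = c/n^{1/2} ≫ 1/n is above the triangle threshold p ~ 1/n. Asymptotically E[X] ~ (c³/6)·n^{3(1−α)} = (2³/6)·n^{1.5} → ∞; triangles are abundant w.h.p.

E[X] ≈ 1373.597411; in regime p = Θ(1/n^{1/2}) E[X] diverges (above the triangle threshold p ~ 1/n).


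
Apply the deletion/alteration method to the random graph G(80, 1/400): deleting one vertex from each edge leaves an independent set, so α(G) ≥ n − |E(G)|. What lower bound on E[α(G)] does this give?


E[|E(G)|] = C(80, 2)·p = 3160 · (1/400) = 79/10.
E[α(G)] ≥ n − E[|E(G)|] = 80 − 79/10 = 721/10.
Numerically: ≈ 72.100.
(This is only a lower bound; the true E[α(G)] may be larger.)

E[α(G)] ≥ 721/10 ≈ 72.100.


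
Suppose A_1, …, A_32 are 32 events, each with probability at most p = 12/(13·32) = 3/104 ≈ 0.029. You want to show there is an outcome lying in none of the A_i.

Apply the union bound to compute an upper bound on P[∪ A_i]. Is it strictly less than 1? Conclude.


Union bound: P[∪_{i=1}^{32} A_i] ≤ Σ_i P[A_i] ≤ 32·p = 32·(3/104) = 12/13.
Numerically: 12/13 ≈ 0.923.
Is 12/13 < 1? YES.
Since P[∪ A_i] ≤ 12/13 < 1, the complement has P[∩ A_i^c] ≥ 1 − 12/13 = 1/13 > 0, so some outcome avoids every A_i.

32·p = 12/13 ≈ 0.923; existence CERTIFIED by the union bound.


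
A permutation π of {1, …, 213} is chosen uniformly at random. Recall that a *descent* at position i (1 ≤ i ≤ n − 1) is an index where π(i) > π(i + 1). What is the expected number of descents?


Write X = Σ X_I over i = 1, …, 212, with X_I the indicator of one descent.
There are 212 indicators.
For each fixed i, the pair (π(i), π(i+1)) is a uniformly random ordered pair of distinct values from {1, …, 213}; by symmetry P[π(i) > π(i+1)] = 1/2.
By linearity: E[X] = 212 · (1/2) = (213 − 1) · (1/2) = 106 ≈ 106.0000.

E[X] = 106 = 106.0000.


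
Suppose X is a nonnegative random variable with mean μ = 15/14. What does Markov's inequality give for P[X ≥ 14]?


μ = E[X] = 15/14, a = 14.
Markov: P[X ≥ 14] ≤ μ/a = (15/14)/14 = 15/196.
Numerically: ≈ 0.077.
(Since a = 14 > μ = 1.071, the bound 15/196 is < 1 and informative.)

P[X ≥ 14] ≤ 15/196 ≈ 0.077.


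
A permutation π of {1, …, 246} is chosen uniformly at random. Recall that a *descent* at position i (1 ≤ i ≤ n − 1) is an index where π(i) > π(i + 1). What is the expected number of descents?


Write X = Σ X_I over i = 1, …, 245, with X_I the indicator of one descent.
There are 245 indicators.
For each fixed i, the pair (π(i), π(i+1)) is a uniformly random ordered pair of distinct values from {1, …, 246}; by symmetry P[π(i) > π(i+1)] = 1/2.
By linearity: E[X] = 245 · (1/2) = (246 − 1) · (1/2) = 245/2 ≈ 122.5000.

E[X] = 245/2 = 122.5000.


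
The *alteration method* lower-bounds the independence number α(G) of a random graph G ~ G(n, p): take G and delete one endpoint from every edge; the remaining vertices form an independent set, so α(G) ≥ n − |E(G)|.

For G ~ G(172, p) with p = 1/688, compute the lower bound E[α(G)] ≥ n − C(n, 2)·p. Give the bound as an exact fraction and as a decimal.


E[|E(G)|] = C(172, 2)·p = 14706 · (1/688) = 171/8.
E[α(G)] ≥ n − E[|E(G)|] = 172 − 171/8 = 1205/8.
Numerically: ≈ 150.62500.
(This is only a lower bound; the true E[α(G)] may be larger.)

E[α(G)] ≥ 1205/8 ≈ 150.62500.


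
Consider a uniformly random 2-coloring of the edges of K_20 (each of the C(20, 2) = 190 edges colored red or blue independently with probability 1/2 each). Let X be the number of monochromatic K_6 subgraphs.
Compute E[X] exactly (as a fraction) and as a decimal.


Let X = Σ_S X_S over the C(20, 6) = 38760 subsets S of size 6, where X_S = 1 if the K_6 on S is monochromatic.
For a fixed S, the K_6 on S has C(6, 2) = 15 edges. P[all 15 edges red] = (1/2)^15, and likewise for blue, so P[monochromatic] = 2·(1/2)^15 = 2^{1 − 15} = 1/16384.
Summing: E[X] = C(20, 6) · 2^{1 − 15} = 38760 · 1/16384 = 4845/2048.
Numerically: E[X] ≈ 2.36572.

E[X] = C(20,6)·2^(1−C(6,2)) = 4845/2048 ≈ 2.36572.


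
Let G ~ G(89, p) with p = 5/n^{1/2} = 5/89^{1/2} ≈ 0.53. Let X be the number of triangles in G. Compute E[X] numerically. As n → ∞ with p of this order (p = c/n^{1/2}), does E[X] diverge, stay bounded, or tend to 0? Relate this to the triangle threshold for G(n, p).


Number of potential triangles: C(89, 3) = 113564.
Each occurs with probability p³ ≈ (0.53)³ ≈ 1.4887611e-01.
By linearity: E[X] = C(89, 3)·p³ ≈ 113564 · 1.4887611e-01 ≈ 16906.96619.
Since α = 1/2 < 1, p = c/n^{1/2} ≫ 1/n is above the triangle threshold p ~ 1/n. Asymptotically E[X] ~ (c³/6)·n^{3(1−α)} = (5³/6)·n^{1.5} → ∞; triangles are abundant w.h.p.

E[X] ≈ 16906.96619; in regime p = Θ(1/n^{1/2}) E[X] diverges (above the triangle threshold p ~ 1/n).


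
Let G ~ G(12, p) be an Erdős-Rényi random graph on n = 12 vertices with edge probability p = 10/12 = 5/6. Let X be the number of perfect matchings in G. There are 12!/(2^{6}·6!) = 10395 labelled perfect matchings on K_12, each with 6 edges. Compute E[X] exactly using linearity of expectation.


K_12 has 12!/(2^{6}·6!) = 10395 labelled perfect matchings.
For each such perfect matching H, let X_H = 1 if all 6 edges of H are present in G. Then P[X_H = 1] = p^{6} = (5/6)^{6} = 15625/46656.
By linearity of expectation: E[X] = Σ_H E[X_H] = 10395 · p^{6} = 10395 · 15625/46656 = 6015625/1728.
Numerically: E[X] ≈ 3481.3.

E[X] = 10395 · (5/6)^{6} = 6015625/1728 ≈ 3481.3.


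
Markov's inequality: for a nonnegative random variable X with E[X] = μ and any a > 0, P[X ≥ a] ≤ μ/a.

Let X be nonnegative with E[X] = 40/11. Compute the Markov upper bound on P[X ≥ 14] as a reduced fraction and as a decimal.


μ = E[X] = 40/11, a = 14.
Markov: P[X ≥ 14] ≤ μ/a = (40/11)/14 = 20/77.
Numerically: ≈ 0.2597.
(Since a = 14 > μ = 3.6364, the bound 20/77 is < 1 and informative.)

P[X ≥ 14] ≤ 20/77 ≈ 0.2597.


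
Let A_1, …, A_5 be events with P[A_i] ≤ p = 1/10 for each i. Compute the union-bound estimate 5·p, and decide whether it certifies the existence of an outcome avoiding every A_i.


Union bound: P[∪_{i=1}^{5} A_i] ≤ Σ_i P[A_i] ≤ 5·p = 5·(1/10) = 1/2.
Numerically: 1/2 ≈ 0.500.
Is 1/2 < 1? YES.
Since P[∪ A_i] ≤ 1/2 < 1, the complement has P[∩ A_i^c] ≥ 1 − 1/2 = 1/2 > 0, so some outcome avoids every A_i.

5·p = 1/2 ≈ 0.500; existence CERTIFIED by the union bound.


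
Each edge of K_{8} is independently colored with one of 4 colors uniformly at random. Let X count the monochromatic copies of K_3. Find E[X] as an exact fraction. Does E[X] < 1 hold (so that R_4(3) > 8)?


E[X] = C(8, 3) · 4^{1 − 3} = 56 · 4^{−2} = 56/16.
As a reduced fraction: E[X] = 7/2 ≈ 3.50000.
Is E[X] < 1? NO.
Since E[X] ≥ 1, the first-moment bound is inconclusive at n = 8; it does NOT by itself certify R_4(3) > 8.

E[X] = 7/2 ≈ 3.50000; E[X] ≥ 1; first-moment method inconclusive here.


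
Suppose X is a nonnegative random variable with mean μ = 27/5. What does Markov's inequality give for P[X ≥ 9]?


μ = E[X] = 27/5, a = 9.
Markov: P[X ≥ 9] ≤ μ/a = (27/5)/9 = 3/5.
Numerically: ≈ 0.6000.
(Since a = 9 > μ = 5.4000, the bound 3/5 is < 1 and informative.)

P[X ≥ 9] ≤ 3/5 ≈ 0.6000.


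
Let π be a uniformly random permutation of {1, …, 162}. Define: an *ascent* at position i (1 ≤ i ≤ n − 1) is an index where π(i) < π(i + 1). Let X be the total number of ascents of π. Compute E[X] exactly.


Write X = Σ X_I over i = 1, …, 161, with X_I the indicator of one ascent.
There are 161 indicators.
For each fixed i, the pair (π(i), π(i+1)) is a uniformly random ordered pair of distinct values from {1, …, 162}; by symmetry P[π(i) < π(i+1)] = 1/2.
By linearity: E[X] = 161 · (1/2) = (162 − 1) · (1/2) = 161/2 ≈ 80.50000.

E[X] = 161/2 = 80.50000.


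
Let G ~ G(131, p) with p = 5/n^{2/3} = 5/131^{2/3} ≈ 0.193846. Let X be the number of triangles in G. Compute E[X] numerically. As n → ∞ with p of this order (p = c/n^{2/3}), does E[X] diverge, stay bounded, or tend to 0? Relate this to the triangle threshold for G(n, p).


Number of potential triangles: C(131, 3) = 366145.
Each occurs with probability p³ ≈ (0.193846)³ ≈ 7.28395781e-03.
By linearity: E[X] = C(131, 3)·p³ ≈ 366145 · 7.28395781e-03 ≈ 2666.984733.
Since α = 2/3 < 1, p = c/n^{2/3} ≫ 1/n is above the triangle threshold p ~ 1/n. Asymptotically E[X] ~ (c³/6)·n^{3(1−α)} = (5³/6)·n^{1} → ∞; triangles are abundant w.h.p.

E[X] ≈ 2666.984733; in regime p = Θ(1/n^{2/3}) E[X] diverges (above the triangle threshold p ~ 1/n).


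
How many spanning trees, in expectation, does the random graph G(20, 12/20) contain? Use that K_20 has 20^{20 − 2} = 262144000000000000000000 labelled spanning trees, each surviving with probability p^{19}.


K_20 has 20^{20 − 2} = 262144000000000000000000 labelled spanning trees.
For each such spanning tree H, let X_H = 1 if all 19 edges of H are present in G. Then P[X_H = 1] = p^{19} = (3/5)^{19} = 1162261467/19073486328125.
Summing the indicators: E[X] = Σ_H E[X_H] = 262144000000000000000000 · p^{19} = 262144000000000000000000 · 1162261467/19073486328125 = 79869999842655731712/5.
Numerically: E[X] ≈ 1.5974e+19.

E[X] = 262144000000000000000000 · (3/5)^{19} = 79869999842655731712/5 ≈ 1.5974e+19.


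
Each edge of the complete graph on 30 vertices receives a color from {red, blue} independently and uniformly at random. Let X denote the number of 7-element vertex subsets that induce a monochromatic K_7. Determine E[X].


Let X = Σ_S X_S over the C(30, 7) = 2035800 subsets S of size 7, where X_S = 1 if the K_7 on S is monochromatic.
For a fixed S, the K_7 on S has C(7, 2) = 21 edges. P[all 21 edges red] = (1/2)^21, and likewise for blue, so P[monochromatic] = 2·(1/2)^21 = 2^{1 − 21} = 1/1048576.
By linearity: E[X] = C(30, 7) · 2^{1 − 21} = 2035800 · 1/1048576 = 254475/131072.
Numerically: E[X] ≈ 1.941490.

E[X] = C(30,7)·2^(1−C(7,2)) = 254475/131072 ≈ 1.941490.


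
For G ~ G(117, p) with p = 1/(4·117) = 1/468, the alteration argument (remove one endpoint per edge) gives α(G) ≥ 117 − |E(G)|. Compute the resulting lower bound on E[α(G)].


E[|E(G)|] = C(117, 2)·p = 6786 · (1/468) = 29/2.
E[α(G)] ≥ n − E[|E(G)|] = 117 − 29/2 = 205/2.
Numerically: ≈ 102.50000.
(This is only a lower bound; the true E[α(G)] may be larger.)

E[α(G)] ≥ 205/2 ≈ 102.50000.


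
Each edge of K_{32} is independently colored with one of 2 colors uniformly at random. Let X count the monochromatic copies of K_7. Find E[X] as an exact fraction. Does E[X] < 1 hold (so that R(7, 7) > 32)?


E[X] = C(32, 7) · 2^{1 − 21} = 3365856 · 2^{−20} = 3365856/1048576.
As a reduced fraction: E[X] = 105183/32768 ≈ 3.2099304.
Is E[X] < 1? NO.
Since E[X] ≥ 1, the first-moment bound is inconclusive at n = 32; it does NOT by itself certify R(7, 7) > 32.

E[X] = 105183/32768 ≈ 3.2099304; E[X] ≥ 1; first-moment method inconclusive here.


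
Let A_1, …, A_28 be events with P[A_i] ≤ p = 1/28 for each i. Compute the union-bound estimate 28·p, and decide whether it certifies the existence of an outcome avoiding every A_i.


Union bound: P[∪_{i=1}^{28} A_i] ≤ Σ_i P[A_i] ≤ 28·p = 28·(1/28) = 1.
Numerically: 1 ≈ 1.00000.
Is 1 < 1? NO.
Since the bound 1 is ≥ 1, the union bound is uninformative here; it does NOT by itself certify existence.

28·p = 1 ≈ 1.00000; existence NOT certified by the union bound.


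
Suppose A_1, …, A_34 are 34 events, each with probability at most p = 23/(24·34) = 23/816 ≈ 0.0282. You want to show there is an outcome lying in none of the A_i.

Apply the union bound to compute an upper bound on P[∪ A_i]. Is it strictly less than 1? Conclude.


Union bound: P[∪_{i=1}^{34} A_i] ≤ Σ_i P[A_i] ≤ 34·p = 34·(23/816) = 23/24.
Numerically: 23/24 ≈ 0.9583.
Is 23/24 < 1? YES.
Since P[∪ A_i] ≤ 23/24 < 1, the complement has P[∩ A_i^c] ≥ 1 − 23/24 = 1/24 > 0, so some outcome avoids every A_i.

34·p = 23/24 ≈ 0.9583; existence CERTIFIED by the union bound.


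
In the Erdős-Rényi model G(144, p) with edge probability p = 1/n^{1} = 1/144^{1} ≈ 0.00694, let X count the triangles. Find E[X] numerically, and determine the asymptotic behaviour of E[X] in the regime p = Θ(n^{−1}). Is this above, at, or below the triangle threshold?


Number of potential triangles: C(144, 3) = 487344.
Each occurs with probability p³ ≈ (0.00694)³ ≈ 3.34898e-07.
By linearity: E[X] = C(144, 3)·p³ ≈ 487344 · 3.34898e-07 ≈ 0.163.
Here α = 1, so p = 1/n is exactly at the triangle threshold p ~ 1/n. Asymptotically E[X] → c³/6 = 1³/6 = 1/6 ≈ 0.167, a bounded constant. In this regime the triangle count is asymptotically Poisson(c³/6).

E[X] ≈ 0.163; in regime p = Θ(1/n^{1}) E[X] stays bounded (at the triangle threshold p ~ 1/n).


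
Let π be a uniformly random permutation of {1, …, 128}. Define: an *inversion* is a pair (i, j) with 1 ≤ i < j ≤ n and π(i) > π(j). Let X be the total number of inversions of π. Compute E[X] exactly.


Write X = Σ X_I over the C(128, 2) = 8128 pairs i < j, with X_I the indicator of one inversion.
There are 8128 indicators.
For each fixed pair i < j, the values π(i) and π(j) are two distinct elements of {1, …, 128} in uniformly random order; by symmetry P[π(i) > π(j)] = 1/2.
By linearity: E[X] = 8128 · (1/2) = C(128, 2) · (1/2) = 8128/2 = 4064 ≈ 4064.000.

E[X] = 4064 = 4064.000.


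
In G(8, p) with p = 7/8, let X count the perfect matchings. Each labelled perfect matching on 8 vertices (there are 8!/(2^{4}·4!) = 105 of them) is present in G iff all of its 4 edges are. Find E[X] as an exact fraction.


K_8 has 8!/(2^{4}·4!) = 105 labelled perfect matchings.
For each such perfect matching H, let X_H = 1 if all 4 edges of H are present in G. Then P[X_H = 1] = p^{4} = (7/8)^{4} = 2401/4096.
By linearity: E[X] = Σ_H E[X_H] = 105 · p^{4} = 105 · 2401/4096 = 252105/4096.
Numerically: E[X] ≈ 61.5491.

E[X] = 105 · (7/8)^{4} = 252105/4096 ≈ 61.5491.


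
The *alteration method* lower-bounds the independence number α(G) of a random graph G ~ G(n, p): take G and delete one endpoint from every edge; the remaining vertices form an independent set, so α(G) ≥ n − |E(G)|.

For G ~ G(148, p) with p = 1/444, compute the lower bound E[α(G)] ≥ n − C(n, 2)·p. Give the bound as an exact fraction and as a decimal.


E[|E(G)|] = C(148, 2)·p = 10878 · (1/444) = 49/2.
E[α(G)] ≥ n − E[|E(G)|] = 148 − 49/2 = 247/2.
Numerically: ≈ 123.500.
(This is only a lower bound; the true E[α(G)] may be larger.)

E[α(G)] ≥ 247/2 ≈ 123.500.


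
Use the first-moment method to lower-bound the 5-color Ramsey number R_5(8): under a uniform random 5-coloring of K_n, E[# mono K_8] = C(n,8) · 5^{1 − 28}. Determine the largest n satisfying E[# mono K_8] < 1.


We need C(n, 8) · 5^{1 − 28} < 1, i.e. C(n, 8) < 5^{28 − 1} = 7450580596923828125.
Check values of n near the boundary:
  n = 861: C(861, 8) = 7250034996615275865; 7250034996615275865 < 7450580596923828125? YES
  n = 862: C(862, 8) = 7317951015318931845; 7317951015318931845 < 7450580596923828125? YES
  n = 863: C(863, 8) = 7386423071602617757; 7386423071602617757 < 7450580596923828125? YES
  n = 864: C(864, 8) = 7455455062926006708; 7455455062926006708 < 7450580596923828125? NO
  n = 865: C(865, 8) = 7525050909487743060; 7525050909487743060 < 7450580596923828125? NO
The largest n with C(n, 8) < 7450580596923828125 is n = 863 (where E[X] = 7386423071602617757/7450580596923828125 ≈ 0.99139). Hence R_5(8) > 863, i.e. R_5(8) ≥ 864.

Largest n = 863; hence R_5(8) > 863.


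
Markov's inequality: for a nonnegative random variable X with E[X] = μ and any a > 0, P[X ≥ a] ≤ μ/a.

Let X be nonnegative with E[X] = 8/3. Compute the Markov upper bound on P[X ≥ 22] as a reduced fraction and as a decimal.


μ = E[X] = 8/3, a = 22.
Markov: P[X ≥ 22] ≤ μ/a = (8/3)/22 = 4/33.
Numerically: ≈ 0.12121.
(Since a = 22 > μ = 2.66667, the bound 4/33 is < 1 and informative.)

P[X ≥ 22] ≤ 4/33 ≈ 0.12121.


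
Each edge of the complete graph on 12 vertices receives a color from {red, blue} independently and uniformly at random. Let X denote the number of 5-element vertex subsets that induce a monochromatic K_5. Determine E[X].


Let X = Σ_S X_S over the C(12, 5) = 792 subsets S of size 5, where X_S = 1 if the K_5 on S is monochromatic.
For a fixed S, the K_5 on S has C(5, 2) = 10 edges. P[all 10 edges red] = (1/2)^10, and likewise for blue, so P[monochromatic] = 2·(1/2)^10 = 2^{1 − 10} = 1/512.
By linearity of expectation: E[X] = C(12, 5) · 2^{1 − 10} = 792 · 1/512 = 99/64.
Numerically: E[X] ≈ 1.546875.

E[X] = C(12,5)·2^(1−C(5,2)) = 99/64 ≈ 1.546875.


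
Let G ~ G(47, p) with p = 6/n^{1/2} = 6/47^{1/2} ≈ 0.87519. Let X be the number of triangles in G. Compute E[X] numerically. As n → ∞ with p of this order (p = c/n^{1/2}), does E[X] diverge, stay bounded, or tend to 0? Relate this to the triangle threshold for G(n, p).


Number of potential triangles: C(47, 3) = 16215.
Each occurs with probability p³ ≈ (0.87519)³ ≈ 6.7035826e-01.
By linearity: E[X] = C(47, 3)·p³ ≈ 16215 · 6.7035826e-01 ≈ 10869.85917.
Since α = 1/2 < 1, p = c/n^{1/2} ≫ 1/n is above the triangle threshold p ~ 1/n. Asymptotically E[X] ~ (c³/6)·n^{3(1−α)} = (6³/6)·n^{1.5} → ∞; triangles are abundant w.h.p.

E[X] ≈ 10869.85917; in regime p = Θ(1/n^{1/2}) E[X] diverges (above the triangle threshold p ~ 1/n).


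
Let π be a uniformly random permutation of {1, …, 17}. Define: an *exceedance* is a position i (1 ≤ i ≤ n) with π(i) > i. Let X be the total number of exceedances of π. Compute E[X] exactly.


Write X = Σ_{i=1}^{17} X_i, where X_i = 1_{π(i) > i}.
For each fixed i, π(i) is uniform over {1, …, 17} (marginal of a uniform permutation), so P[π(i) > i] = (n − i)/n. Summing: Σ_{i=1}^{17} (n − i)/n = (0 + 1 + … + 16)/17 = 17(17 − 1)/(2·17) = (17 − 1)/2.
Hence E[X] = Σ_{i=1}^{17} (17 − i)/17 = 8 ≈ 8.000000.

E[X] = 8 = 8.000000.


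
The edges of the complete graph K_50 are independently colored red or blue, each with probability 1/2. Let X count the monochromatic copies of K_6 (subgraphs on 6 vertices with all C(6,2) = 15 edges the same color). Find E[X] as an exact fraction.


Let X = Σ_S X_S over the C(50, 6) = 15890700 subsets S of size 6, where X_S = 1 if the K_6 on S is monochromatic.
For a fixed S, the K_6 on S has C(6, 2) = 15 edges. P[all 15 edges red] = (1/2)^15, and likewise for blue, so P[monochromatic] = 2·(1/2)^15 = 2^{1 − 15} = 1/16384.
Summing: E[X] = C(50, 6) · 2^{1 − 15} = 15890700 · 1/16384 = 3972675/4096.
Numerically: E[X] ≈ 969.89136.

E[X] = C(50,6)·2^(1−C(6,2)) = 3972675/4096 ≈ 969.89136.


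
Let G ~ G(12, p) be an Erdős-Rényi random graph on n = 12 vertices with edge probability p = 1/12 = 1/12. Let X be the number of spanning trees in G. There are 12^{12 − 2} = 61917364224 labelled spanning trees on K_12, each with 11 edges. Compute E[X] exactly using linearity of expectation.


K_12 has 12^{12 − 2} = 61917364224 labelled spanning trees.
For each such spanning tree H, let X_H = 1 if all 11 edges of H are present in G. Then P[X_H = 1] = p^{11} = (1/12)^{11} = 1/743008370688.
By linearity of expectation: E[X] = Σ_H E[X_H] = 61917364224 · p^{11} = 61917364224 · 1/743008370688 = 1/12.
Numerically: E[X] ≈ 0.0833333.

E[X] = 61917364224 · (1/12)^{11} = 1/12 ≈ 0.0833333.


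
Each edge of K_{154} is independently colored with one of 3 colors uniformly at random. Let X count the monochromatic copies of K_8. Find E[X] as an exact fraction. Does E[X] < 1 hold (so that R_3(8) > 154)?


E[X] = C(154, 8) · 3^{1 − 28} = 6521818990995 · 3^{−27} = 6521818990995/7625597484987.
As a reduced fraction: E[X] = 724646554555/847288609443 ≈ 0.85525.
Is E[X] < 1? YES.
Since E[X] < 1, there exists a 3-coloring of K_{154} with no monochromatic K_8; hence R_3(8) > 154.

E[X] = 724646554555/847288609443 ≈ 0.85525; E[X] < 1, so R_3(8) > 154.


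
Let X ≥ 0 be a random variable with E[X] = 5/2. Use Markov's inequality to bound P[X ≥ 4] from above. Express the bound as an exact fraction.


μ = E[X] = 5/2, a = 4.
Markov: P[X ≥ 4] ≤ μ/a = (5/2)/4 = 5/8.
Numerically: ≈ 0.6250.
(Since a = 4 > μ = 2.5000, the bound 5/8 is < 1 and informative.)

P[X ≥ 4] ≤ 5/8 ≈ 0.6250.


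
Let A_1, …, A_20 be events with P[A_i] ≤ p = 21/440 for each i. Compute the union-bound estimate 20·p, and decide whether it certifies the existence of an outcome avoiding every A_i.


Union bound: P[∪_{i=1}^{20} A_i] ≤ Σ_i P[A_i] ≤ 20·p = 20·(21/440) = 21/22.
Numerically: 21/22 ≈ 0.9545455.
Is 21/22 < 1? YES.
Since P[∪ A_i] ≤ 21/22 < 1, the complement has P[∩ A_i^c] ≥ 1 − 21/22 = 1/22 > 0, so some outcome avoids every A_i.

20·p = 21/22 ≈ 0.9545455; existence CERTIFIED by the union bound.


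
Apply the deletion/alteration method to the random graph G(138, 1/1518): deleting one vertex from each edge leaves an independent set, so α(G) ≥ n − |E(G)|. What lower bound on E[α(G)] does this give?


E[|E(G)|] = C(138, 2)·p = 9453 · (1/1518) = 137/22.
E[α(G)] ≥ n − E[|E(G)|] = 138 − 137/22 = 2899/22.
Numerically: ≈ 131.772727.
(This is only a lower bound; the true E[α(G)] may be larger.)

E[α(G)] ≥ 2899/22 ≈ 131.772727.


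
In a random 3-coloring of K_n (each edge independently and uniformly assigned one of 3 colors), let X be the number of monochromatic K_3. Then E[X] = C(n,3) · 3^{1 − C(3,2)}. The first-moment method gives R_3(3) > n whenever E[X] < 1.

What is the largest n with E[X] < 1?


We need C(n, 3) · 3^{1 − 3} < 1, i.e. C(n, 3) < 3^{3 − 1} = 9.
Check values of n near the boundary:
  n = 3: C(3, 3) = 1; 1 < 9? YES
  n = 4: C(4, 3) = 4; 4 < 9? YES
  n = 5: C(5, 3) = 10; 10 < 9? NO
The largest n with C(n, 3) < 9 is n = 4 (where E[X] = 4/9 ≈ 0.444444). Hence R_3(3) > 4, i.e. R_3(3) ≥ 5.

Largest n = 4; hence R_3(3) > 4.


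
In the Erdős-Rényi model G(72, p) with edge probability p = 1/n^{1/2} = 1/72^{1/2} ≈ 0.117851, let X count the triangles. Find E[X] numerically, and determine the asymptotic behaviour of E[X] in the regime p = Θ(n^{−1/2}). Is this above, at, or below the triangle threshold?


Number of potential triangles: C(72, 3) = 59640.
Each occurs with probability p³ ≈ (0.117851)³ ≈ 1.63682125e-03.
By linearity: E[X] = C(72, 3)·p³ ≈ 59640 · 1.63682125e-03 ≈ 97.620020.
Since α = 1/2 < 1, p = c/n^{1/2} ≫ 1/n is above the triangle threshold p ~ 1/n. Asymptotically E[X] ~ (c³/6)·n^{3(1−α)} = (1³/6)·n^{1.5} → ∞; triangles are abundant w.h.p.

E[X] ≈ 97.620020; in regime p = Θ(1/n^{1/2}) E[X] diverges (above the triangle threshold p ~ 1/n).


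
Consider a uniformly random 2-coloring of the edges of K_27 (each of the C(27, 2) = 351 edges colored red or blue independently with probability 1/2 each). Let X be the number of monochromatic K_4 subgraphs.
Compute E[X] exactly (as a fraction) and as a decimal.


Let X = Σ_S X_S over the C(27, 4) = 17550 subsets S of size 4, where X_S = 1 if the K_4 on S is monochromatic.
For a fixed S, the K_4 on S has C(4, 2) = 6 edges. P[all 6 edges red] = (1/2)^6, and likewise for blue, so P[monochromatic] = 2·(1/2)^6 = 2^{1 − 6} = 1/32.
By linearity of expectation: E[X] = C(27, 4) · 2^{1 − 6} = 17550 · 1/32 = 8775/16.
Numerically: E[X] ≈ 548.43750.

E[X] = C(27,4)·2^(1−C(4,2)) = 8775/16 ≈ 548.43750.


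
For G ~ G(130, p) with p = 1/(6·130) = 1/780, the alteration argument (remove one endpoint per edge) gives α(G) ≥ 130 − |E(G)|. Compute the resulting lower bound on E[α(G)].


E[|E(G)|] = C(130, 2)·p = 8385 · (1/780) = 43/4.
E[α(G)] ≥ n − E[|E(G)|] = 130 − 43/4 = 477/4.
Numerically: ≈ 119.2500.
(This is only a lower bound; the true E[α(G)] may be larger.)

E[α(G)] ≥ 477/4 ≈ 119.2500.


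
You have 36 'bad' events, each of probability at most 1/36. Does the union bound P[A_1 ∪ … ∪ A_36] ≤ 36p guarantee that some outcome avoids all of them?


Union bound: P[∪_{i=1}^{36} A_i] ≤ Σ_i P[A_i] ≤ 36·p = 36·(1/36) = 1.
Numerically: 1 ≈ 1.000000.
Is 1 < 1? NO.
Since the bound 1 is ≥ 1, the union bound is uninformative here; it does NOT by itself certify existence.

36·p = 1 ≈ 1.000000; existence NOT certified by the union bound.


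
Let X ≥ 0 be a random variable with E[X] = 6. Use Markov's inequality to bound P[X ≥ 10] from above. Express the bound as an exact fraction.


μ = E[X] = 6, a = 10.
Markov: P[X ≥ 10] ≤ μ/a = (6)/10 = 3/5.
Numerically: ≈ 0.600.
(Since a = 10 > μ = 6.000, the bound 3/5 is < 1 and informative.)

P[X ≥ 10] ≤ 3/5 ≈ 0.600.


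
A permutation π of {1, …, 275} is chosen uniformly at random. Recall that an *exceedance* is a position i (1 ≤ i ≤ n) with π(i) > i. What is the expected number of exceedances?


Write X = Σ_{i=1}^{275} X_i, where X_i = 1_{π(i) > i}.
For each fixed i, π(i) is uniform over {1, …, 275} (marginal of a uniform permutation), so P[π(i) > i] = (n − i)/n. Summing: Σ_{i=1}^{275} (n − i)/n = (0 + 1 + … + 274)/275 = 275(275 − 1)/(2·275) = (275 − 1)/2.
Hence E[X] = Σ_{i=1}^{275} (275 − i)/275 = 137 ≈ 137.000.

E[X] = 137 = 137.000.


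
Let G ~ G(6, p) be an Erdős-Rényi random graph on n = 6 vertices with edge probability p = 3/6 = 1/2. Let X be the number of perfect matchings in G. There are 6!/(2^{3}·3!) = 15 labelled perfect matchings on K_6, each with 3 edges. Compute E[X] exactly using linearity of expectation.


K_6 has 6!/(2^{3}·3!) = 15 labelled perfect matchings.
For each such perfect matching H, let X_H = 1 if all 3 edges of H are present in G. Then P[X_H = 1] = p^{3} = (1/2)^{3} = 1/8.
By linearity: E[X] = Σ_H E[X_H] = 15 · p^{3} = 15 · 1/8 = 15/8.
Numerically: E[X] ≈ 1.875.

E[X] = 15 · (1/2)^{3} = 15/8 ≈ 1.875.


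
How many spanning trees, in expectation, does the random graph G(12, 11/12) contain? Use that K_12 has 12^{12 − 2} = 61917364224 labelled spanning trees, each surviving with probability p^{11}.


K_12 has 12^{12 − 2} = 61917364224 labelled spanning trees.
For each such spanning tree H, let X_H = 1 if all 11 edges of H are present in G. Then P[X_H = 1] = p^{11} = (11/12)^{11} = 285311670611/743008370688.
By linearity of expectation: E[X] = Σ_H E[X_H] = 61917364224 · p^{11} = 61917364224 · 285311670611/743008370688 = 285311670611/12.
Numerically: E[X] ≈ 2.38e+10.

E[X] = 61917364224 · (11/12)^{11} = 285311670611/12 ≈ 2.38e+10.


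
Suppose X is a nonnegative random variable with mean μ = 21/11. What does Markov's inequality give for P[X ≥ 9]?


μ = E[X] = 21/11, a = 9.
Markov: P[X ≥ 9] ≤ μ/a = (21/11)/9 = 7/33.
Numerically: ≈ 0.212121.
(Since a = 9 > μ = 1.909091, the bound 7/33 is < 1 and informative.)

P[X ≥ 9] ≤ 7/33 ≈ 0.212121.


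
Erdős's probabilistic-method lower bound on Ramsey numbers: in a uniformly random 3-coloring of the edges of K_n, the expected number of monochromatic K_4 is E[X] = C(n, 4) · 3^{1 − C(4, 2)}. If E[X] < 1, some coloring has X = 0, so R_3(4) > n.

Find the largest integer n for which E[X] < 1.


We need C(n, 4) · 3^{1 − 6} < 1, i.e. C(n, 4) < 3^{6 − 1} = 243.
Check values of n near the boundary:
  n = 4: C(4, 4) = 1; 1 < 243? YES
  n = 5: C(5, 4) = 5; 5 < 243? YES
  n = 6: C(6, 4) = 15; 15 < 243? YES
  n = 7: C(7, 4) = 35; 35 < 243? YES
  n = 8: C(8, 4) = 70; 70 < 243? YES
  n = 9: C(9, 4) = 126; 126 < 243? YES
  n = 10: C(10, 4) = 210; 210 < 243? YES
  n = 11: C(11, 4) = 330; 330 < 243? NO
  n = 12: C(12, 4) = 495; 495 < 243? NO
The largest n with C(n, 4) < 243 is n = 10 (where E[X] = 70/81 ≈ 0.864198). Hence R_3(4) > 10, i.e. R_3(4) ≥ 11.

Largest n = 10; hence R_3(4) > 10.


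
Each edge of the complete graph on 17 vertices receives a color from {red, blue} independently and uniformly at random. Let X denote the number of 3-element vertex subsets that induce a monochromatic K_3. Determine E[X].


Let X = Σ_S X_S over the C(17, 3) = 680 subsets S of size 3, where X_S = 1 if the K_3 on S is monochromatic.
For a fixed S, the K_3 on S has C(3, 2) = 3 edges. P[all 3 edges red] = (1/2)^3, and likewise for blue, so P[monochromatic] = 2·(1/2)^3 = 2^{1 − 3} = 1/4.
Summing: E[X] = C(17, 3) · 2^{1 − 3} = 680 · 1/4 = 170.
Numerically: E[X] ≈ 170.000.

E[X] = C(17,3)·2^(1−C(3,2)) = 170 ≈ 170.000.


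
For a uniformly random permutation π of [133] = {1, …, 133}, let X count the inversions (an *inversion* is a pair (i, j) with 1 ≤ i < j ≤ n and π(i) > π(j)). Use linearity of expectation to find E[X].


Write X = Σ X_I over the C(133, 2) = 8778 pairs i < j, with X_I the indicator of one inversion.
There are 8778 indicators.
For each fixed pair i < j, the values π(i) and π(j) are two distinct elements of {1, …, 133} in uniformly random order; by symmetry P[π(i) > π(j)] = 1/2.
By linearity: E[X] = 8778 · (1/2) = C(133, 2) · (1/2) = 8778/2 = 4389 ≈ 4389.0000.

E[X] = 4389 = 4389.0000.


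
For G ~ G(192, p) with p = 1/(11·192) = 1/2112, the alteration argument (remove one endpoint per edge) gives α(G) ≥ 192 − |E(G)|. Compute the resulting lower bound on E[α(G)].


E[|E(G)|] = C(192, 2)·p = 18336 · (1/2112) = 191/22.
E[α(G)] ≥ n − E[|E(G)|] = 192 − 191/22 = 4033/22.
Numerically: ≈ 183.318.
(This is only a lower bound; the true E[α(G)] may be larger.)

E[α(G)] ≥ 4033/22 ≈ 183.318.
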